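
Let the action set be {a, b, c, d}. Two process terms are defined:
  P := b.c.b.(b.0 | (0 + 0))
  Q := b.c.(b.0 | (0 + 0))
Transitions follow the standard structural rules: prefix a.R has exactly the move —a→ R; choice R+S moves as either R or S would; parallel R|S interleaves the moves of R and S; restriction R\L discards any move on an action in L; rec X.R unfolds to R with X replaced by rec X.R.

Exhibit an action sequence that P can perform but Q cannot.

LTS(P): 5 reachable states
  u0 = b.c.b.(b.0 | (0 + 0)) → --b--▸ u1
  u1 = c.b.(b.0 | (0 + 0)) → --c--▸ u2
  u2 = b.(b.0 | (0 + 0)) → --b--▸ u3
  u3 = b.0 | (0 + 0) → --b--▸ u4
  u4 = 0 | (0 + 0) → deadlocked
LTS(Q): 4 reachable states
  v0 = b.c.(b.0 | (0 + 0)) → --b--▸ v1
  v1 = c.(b.0 | (0 + 0)) → --c--▸ v2
  v2 = b.0 | (0 + 0) → --b--▸ v3
  v3 = 0 | (0 + 0) → deadlocked
Run σ = ⟨bcbb⟩ on P: start {u0}
  step 1 (b): {u1}
  step 2 (c): {u2}
  step 3 (b): {u3}
  step 4 (b): {u4}
  P completes σ.
Run σ = ⟨bcbb⟩ on Q: start {v0}
  step 1 (b): {v1}
  step 2 (c): {v2}
  step 3 (b): {v3}
  step 4 (b): ∅ (Q stuck)

bcbb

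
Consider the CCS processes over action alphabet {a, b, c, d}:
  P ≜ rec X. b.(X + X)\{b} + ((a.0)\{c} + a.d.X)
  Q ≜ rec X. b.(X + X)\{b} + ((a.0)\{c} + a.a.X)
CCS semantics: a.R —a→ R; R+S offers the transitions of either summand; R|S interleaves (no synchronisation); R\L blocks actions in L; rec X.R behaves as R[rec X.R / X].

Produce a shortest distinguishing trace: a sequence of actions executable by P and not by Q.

P's transition system — 7 states:
  m0 = rec X. b.(X + X)\{b} + ((a.0)\{c} + a.d.X) | =a=> m1, =a=> m2, =b=> m3
  m1 = 0\{c} | (no moves)
  m2 = d.(rec X. b.(X + X)\{b} + ((a.0)\{c} + a.d.X)) | =d=> m0
  m3 = ((rec X. b.(X + X)\{b} + ((a.0)\{c} + a.d.X)) + (rec X. b.(X + X)\{b} + ((a.0)\{c} + a.d.X)))\{b} | =a=> m4, =a=> m5
  m4 = (d.(rec X. b.(X + X)\{b} + ((a.0)\{c} + a.d.X)))\{b} | =d=> m6
  m5 = 0\{c}\{b} | (no moves)
  m6 = (rec X. b.(X + X)\{b} + ((a.0)\{c} + a.d.X))\{b} | =a=> m4, =a=> m5
Q's transition system — 7 states:
  n0 = rec X. b.(X + X)\{b} + ((a.0)\{c} + a.a.X) | =a=> n1, =a=> n2, =b=> n3
  n1 = 0\{c} | (no moves)
  n2 = a.(rec X. b.(X + X)\{b} + ((a.0)\{c} + a.a.X)) | =a=> n0
  n3 = ((rec X. b.(X + X)\{b} + ((a.0)\{c} + a.a.X)) + (rec X. b.(X + X)\{b} + ((a.0)\{c} + a.a.X)))\{b} | =a=> n4, =a=> n5
  n4 = (a.(rec X. b.(X + X)\{b} + ((a.0)\{c} + a.a.X)))\{b} | =a=> n6
  n5 = 0\{c}\{b} | (no moves)
  n6 = (rec X. b.(X + X)\{b} + ((a.0)\{c} + a.a.X))\{b} | =a=> n4, =a=> n5
Run σ = ⟨ad⟩ on P: start {m0}
  step 1 (a): {m1, m2}
  step 2 (d): {m0}
  ✓ P
Run σ = ⟨ad⟩ on Q: start {n0}
  step 1 (a): {n1, n2}
  step 2 (d): ∅ (Q stuck)

ad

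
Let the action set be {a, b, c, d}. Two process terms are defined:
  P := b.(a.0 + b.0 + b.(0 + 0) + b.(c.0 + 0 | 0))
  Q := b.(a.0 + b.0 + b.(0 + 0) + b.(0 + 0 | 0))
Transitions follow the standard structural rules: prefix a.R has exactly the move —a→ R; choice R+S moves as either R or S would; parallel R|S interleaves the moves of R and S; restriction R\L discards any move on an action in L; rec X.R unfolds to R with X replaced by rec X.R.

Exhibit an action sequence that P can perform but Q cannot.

Reachable graph of P (5 states):
  u0 = b.(a.0 + b.0 + b.(0 + 0) + b.(c.0 + 0 | 0)) ⊢ ··b··> u1
  u1 = a.0 + b.0 + b.(0 + 0) + b.(c.0 + 0 | 0) ⊢ ··a··> u2, ··b··> u2, ··b··> u3, ··b··> u4
  u2 = 0 ⊢ deadlocked
  u3 = 0 + 0 ⊢ deadlocked
  u4 = c.0 + 0 | 0 ⊢ ··c··> u2
Reachable graph of Q (5 states):
  v0 = b.(a.0 + b.0 + b.(0 + 0) + b.(0 + 0 | 0)) ⊢ ··b··> v1
  v1 = a.0 + b.0 + b.(0 + 0) + b.(0 + 0 | 0) ⊢ ··a··> v2, ··b··> v2, ··b··> v3, ··b··> v4
  v2 = 0 ⊢ deadlocked
  v3 = 0 + 0 ⊢ deadlocked
  v4 = 0 + 0 | 0 ⊢ deadlocked
Run σ = ⟨bbc⟩ on P: start {u0}
  after b @ step 1: {u1}
  after b @ step 2: {u2, u3, u4}
  after c @ step 3: {u2}
  — P admits the full trace.
Run σ = ⟨bbc⟩ on Q: start {v0}
  after b @ step 1: {v1}
  after b @ step 2: {v2, v3, v4}
  after c @ step 3: ∅  — Q cannot continue

bbc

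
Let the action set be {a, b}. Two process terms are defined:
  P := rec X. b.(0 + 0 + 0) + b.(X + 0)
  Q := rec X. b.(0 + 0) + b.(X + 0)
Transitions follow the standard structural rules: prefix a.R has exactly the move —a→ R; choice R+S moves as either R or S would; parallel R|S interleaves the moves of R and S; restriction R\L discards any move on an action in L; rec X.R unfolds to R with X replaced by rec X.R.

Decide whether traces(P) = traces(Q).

trace-equivalent

P's transition system — 3 states:
  s0 = rec X. b.(0 + 0 + 0) + b.(X + 0) ⊢ ··b··> s1, ··b··> s2
  s1 = (rec X. b.(0 + 0 + 0) + b.(X + 0)) + 0 ⊢ ··b··> s1, ··b··> s2
  s2 = 0 + 0 + 0 ⊢ ·
Q's transition system — 3 states:
  t0 = rec X. b.(0 + 0) + b.(X + 0) ⊢ ··b··> t1, ··b··> t2
  t1 = (rec X. b.(0 + 0) + b.(X + 0)) + 0 ⊢ ··b··> t1, ··b··> t2
  t2 = 0 + 0 ⊢ ·
Partition-refinement fixed point:
  B0 = {s0, s1, t0, t1}
  B1 = {s2, t2}
s0 ∈ B0, t0 ∈ B0 → same block
Bisimilar ⇒ trace-equivalent.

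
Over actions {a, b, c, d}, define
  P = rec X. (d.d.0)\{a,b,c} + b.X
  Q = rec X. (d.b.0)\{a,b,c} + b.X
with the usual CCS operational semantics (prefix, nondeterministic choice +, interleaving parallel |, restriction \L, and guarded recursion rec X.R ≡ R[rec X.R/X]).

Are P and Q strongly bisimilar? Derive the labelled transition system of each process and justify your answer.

Reachable graph of P (3 states):
  m0 = rec X. (d.d.0)\{a,b,c} + b.X → —b→ m0, —d→ m1
  m1 = (d.0)\{a,b,c} → —d→ m2
  m2 = 0\{a,b,c} → ·
Reachable graph of Q (2 states):
  n0 = rec X. (d.b.0)\{a,b,c} + b.X → —b→ n0, —d→ n1
  n1 = (b.0)\{a,b,c} → ·
Bisimilarity quotient blocks:
  B0 = {m0}
  B1 = {m1}
  B2 = {m2, n1}
  B3 = {n0}
m0 ∈ B0, n0 ∈ B3 → different blocks

not bisimilar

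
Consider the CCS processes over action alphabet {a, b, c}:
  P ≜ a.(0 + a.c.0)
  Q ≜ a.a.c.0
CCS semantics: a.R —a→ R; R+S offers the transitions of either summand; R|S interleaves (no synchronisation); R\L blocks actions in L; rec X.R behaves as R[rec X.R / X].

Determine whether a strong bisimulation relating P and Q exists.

LTS(P): 4 reachable states
  p0 = a.(0 + a.c.0) | —a→ p1
  p1 = 0 + a.c.0 | —a→ p2
  p2 = c.0 | —c→ p3
  p3 = 0 | stopped
LTS(Q): 4 reachable states
  q0 = a.a.c.0 | —a→ q1
  q1 = a.c.0 | —a→ q2
  q2 = c.0 | —c→ q3
  q3 = 0 | stopped
Bisimilarity quotient blocks:
  B0 = {p0, q0}
  B1 = {p1, q1}
  B2 = {p2, q2}
  B3 = {p3, q3}
p0 ∈ B0, q0 ∈ B0 → same block

P ~ Q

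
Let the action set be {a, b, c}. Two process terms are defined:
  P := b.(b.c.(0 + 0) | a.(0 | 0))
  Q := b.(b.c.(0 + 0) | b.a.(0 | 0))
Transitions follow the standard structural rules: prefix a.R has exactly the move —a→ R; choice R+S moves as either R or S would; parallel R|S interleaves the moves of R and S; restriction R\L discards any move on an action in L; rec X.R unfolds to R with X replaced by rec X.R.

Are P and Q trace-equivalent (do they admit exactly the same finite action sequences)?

LTS(P): 7 reachable states
  p0 = b.(b.c.(0 + 0) | a.(0 | 0)) | —b→ p1
  p1 = b.c.(0 + 0) | a.(0 | 0) | —a→ p2, —b→ p3
  p2 = b.c.(0 + 0) | (0 | 0) | —b→ p4
  p3 = c.(0 + 0) | a.(0 | 0) | —a→ p4, —c→ p5
  p4 = c.(0 + 0) | (0 | 0) | —c→ p6
  p5 = (0 + 0) | a.(0 | 0) | —a→ p6
  p6 = (0 + 0) | (0 | 0) | (no moves)
LTS(Q): 10 reachable states
  q0 = b.(b.c.(0 + 0) | b.a.(0 | 0)) | —b→ q1
  q1 = b.c.(0 + 0) | b.a.(0 | 0) | —b→ q2, —b→ q3
  q2 = b.c.(0 + 0) | a.(0 | 0) | —a→ q4, —b→ q5
  q3 = c.(0 + 0) | b.a.(0 | 0) | —b→ q5, —c→ q6
  q4 = b.c.(0 + 0) | (0 | 0) | —b→ q7
  q5 = c.(0 + 0) | a.(0 | 0) | —a→ q7, —c→ q8
  q6 = (0 + 0) | b.a.(0 | 0) | —b→ q8
  q7 = c.(0 + 0) | (0 | 0) | —c→ q9
  q8 = (0 + 0) | a.(0 | 0) | —a→ q9
  q9 = (0 + 0) | (0 | 0) | (no moves)
Trace ⟨ba⟩ through P, begin at {p0}:
  step 1 (b): {p1}
  step 2 (a): {p2}
  ✓ P
Trace ⟨ba⟩ through Q, begin at {q0}:
  step 1 (b): {q1}
  step 2 (a): no successor for Q

traces(P) ≠ traces(Q) — witness ⟨ba⟩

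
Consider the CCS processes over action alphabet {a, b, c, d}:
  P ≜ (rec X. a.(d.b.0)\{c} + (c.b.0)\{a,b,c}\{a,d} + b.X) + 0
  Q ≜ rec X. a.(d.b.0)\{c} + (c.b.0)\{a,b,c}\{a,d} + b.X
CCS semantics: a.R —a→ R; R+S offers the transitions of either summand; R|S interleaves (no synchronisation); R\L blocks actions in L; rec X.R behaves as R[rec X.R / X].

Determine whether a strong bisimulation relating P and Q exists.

LTS(P): 5 reachable states
  s0 = (rec X. a.(d.b.0)\{c} + (c.b.0)\{a,b,c}\{a,d} + b.X) + 0 :: -a-> s1, -b-> s2
  s1 = (d.b.0)\{c} :: -d-> s3
  s2 = rec X. a.(d.b.0)\{c} + (c.b.0)\{a,b,c}\{a,d} + b.X :: -a-> s1, -b-> s2
  s3 = (b.0)\{c} :: -b-> s4
  s4 = 0\{c} :: stopped
LTS(Q): 4 reachable states
  t0 = rec X. a.(d.b.0)\{c} + (c.b.0)\{a,b,c}\{a,d} + b.X :: -a-> t1, -b-> t0
  t1 = (d.b.0)\{c} :: -d-> t2
  t2 = (b.0)\{c} :: -b-> t3
  t3 = 0\{c} :: stopped
Partition-refinement fixed point:
  B0 = {s0, s2, t0}
  B1 = {s1, t1}
  B2 = {s3, t2}
  B3 = {s4, t3}
s0 ∈ B0, t0 ∈ B0 → same block

YES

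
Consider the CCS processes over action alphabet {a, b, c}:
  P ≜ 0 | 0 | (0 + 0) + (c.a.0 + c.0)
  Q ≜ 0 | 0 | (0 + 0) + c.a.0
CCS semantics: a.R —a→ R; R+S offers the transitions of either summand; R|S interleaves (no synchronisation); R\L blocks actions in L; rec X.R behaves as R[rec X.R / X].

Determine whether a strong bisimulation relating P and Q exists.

P's transition system — 3 states:
  s0 = 0 | 0 | (0 + 0) + (c.a.0 + c.0) → -c-> s1, -c-> s2
  s1 = 0 → ·
  s2 = a.0 → -a-> s1
Q's transition system — 3 states:
  t0 = 0 | 0 | (0 + 0) + c.a.0 → -c-> t1
  t1 = a.0 → -a-> t2
  t2 = 0 → ·
Partition-refinement fixed point:
  B0 = {s0}
  B1 = {s2, t1}
  B2 = {s1, t2}
  B3 = {t0}
s0 ∈ B0, t0 ∈ B3 → different blocks

not bisimilar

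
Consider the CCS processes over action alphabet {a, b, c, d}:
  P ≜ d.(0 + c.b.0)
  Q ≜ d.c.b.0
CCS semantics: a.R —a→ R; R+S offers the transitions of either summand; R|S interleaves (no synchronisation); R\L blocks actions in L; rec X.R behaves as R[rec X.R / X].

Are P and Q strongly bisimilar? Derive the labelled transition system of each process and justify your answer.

Reachable graph of P (4 states):
  p0 = d.(0 + c.b.0) ⊢ =d=> p1
  p1 = 0 + c.b.0 ⊢ =c=> p2
  p2 = b.0 ⊢ =b=> p3
  p3 = 0 ⊢ stopped
Reachable graph of Q (4 states):
  q0 = d.c.b.0 ⊢ =d=> q1
  q1 = c.b.0 ⊢ =c=> q2
  q2 = b.0 ⊢ =b=> q3
  q3 = 0 ⊢ stopped
Coarsest stable partition (strong bisimilarity classes):
  B0 = {p0, q0}
  B1 = {p1, q1}
  B2 = {p2, q2}
  B3 = {p3, q3}
p0 ∈ B0, q0 ∈ B0 → same block

P ~ Q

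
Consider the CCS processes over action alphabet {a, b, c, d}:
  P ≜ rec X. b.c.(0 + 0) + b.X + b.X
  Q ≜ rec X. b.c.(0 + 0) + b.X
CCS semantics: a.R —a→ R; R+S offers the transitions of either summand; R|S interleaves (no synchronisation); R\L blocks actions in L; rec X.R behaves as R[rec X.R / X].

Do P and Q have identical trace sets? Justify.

Reachable graph of P (3 states):
  p0 = rec X. b.c.(0 + 0) + b.X + b.X has moves -b-> p0, -b-> p1
  p1 = c.(0 + 0) has moves -c-> p2
  p2 = 0 + 0 has moves (no moves)
Reachable graph of Q (3 states):
  q0 = rec X. b.c.(0 + 0) + b.X has moves -b-> q0, -b-> q1
  q1 = c.(0 + 0) has moves -c-> q2
  q2 = 0 + 0 has moves (no moves)
Partition-refinement fixed point:
  B0 = {p0, q0}
  B1 = {p1, q1}
  B2 = {p2, q2}
p0 ∈ B0, q0 ∈ B0 → same block
Bisimilar ⇒ trace-equivalent.

traces(P) = traces(Q)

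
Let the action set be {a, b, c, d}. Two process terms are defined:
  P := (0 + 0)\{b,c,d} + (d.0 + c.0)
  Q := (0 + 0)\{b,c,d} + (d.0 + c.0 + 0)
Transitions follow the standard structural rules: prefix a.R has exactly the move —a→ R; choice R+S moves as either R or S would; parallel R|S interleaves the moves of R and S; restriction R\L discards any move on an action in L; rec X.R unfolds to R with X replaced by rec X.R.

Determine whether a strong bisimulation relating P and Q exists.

YES

LTS(P): 2 reachable states
  p0 = (0 + 0)\{b,c,d} + (d.0 + c.0) | --c--▸ p1, --d--▸ p1
  p1 = 0 | stopped
LTS(Q): 2 reachable states
  q0 = (0 + 0)\{b,c,d} + (d.0 + c.0 + 0) | --c--▸ q1, --d--▸ q1
  q1 = 0 | stopped
Partition-refinement fixed point:
  B0 = {p0, q0}
  B1 = {p1, q1}
p0 ∈ B0, q0 ∈ B0 → same block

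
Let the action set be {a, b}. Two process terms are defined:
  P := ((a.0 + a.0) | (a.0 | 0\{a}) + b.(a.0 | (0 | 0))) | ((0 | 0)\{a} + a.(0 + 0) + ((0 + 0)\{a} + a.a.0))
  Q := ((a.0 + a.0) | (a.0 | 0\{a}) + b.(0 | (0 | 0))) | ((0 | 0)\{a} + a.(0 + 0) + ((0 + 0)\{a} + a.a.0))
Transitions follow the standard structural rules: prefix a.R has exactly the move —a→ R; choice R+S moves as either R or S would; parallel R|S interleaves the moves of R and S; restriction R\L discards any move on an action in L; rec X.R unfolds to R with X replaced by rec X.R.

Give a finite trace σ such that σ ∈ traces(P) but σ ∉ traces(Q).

aaba

P's transition system — 24 states:
  s0 = ((a.0 + a.0) | (a.0 | 0\{a}) + b.(a.0 | (0 | 0))) | ((0 | 0)\{a} + a.(0 + 0) + ((0 + 0)\{a} + a.a.0)) | --a--▸ s1, --a--▸ s2, --a--▸ s3, --a--▸ s4, --b--▸ s5
  s1 = ((a.0 + a.0) | (a.0 | 0\{a}) + b.(a.0 | (0 | 0))) | (0 + 0) | --a--▸ s6, --a--▸ s7, --b--▸ s8
  s2 = ((a.0 + a.0) | (a.0 | 0\{a}) + b.(a.0 | (0 | 0))) | a.0 | --a--▸ s10, --a--▸ s11, --a--▸ s9, --b--▸ s12
  s3 = (a.0 + a.0) | (0 | 0\{a}) | ((0 | 0)\{a} + a.(0 + 0) + ((0 + 0)\{a} + a.a.0)) | --a--▸ s10, --a--▸ s13, --a--▸ s6
  s4 = 0 | (a.0 | 0\{a}) | ((0 | 0)\{a} + a.(0 + 0) + ((0 + 0)\{a} + a.a.0)) | --a--▸ s11, --a--▸ s13, --a--▸ s7
  s5 = a.0 | (0 | 0) | ((0 | 0)\{a} + a.(0 + 0) + ((0 + 0)\{a} + a.a.0)) | --a--▸ s12, --a--▸ s14, --a--▸ s8
  s6 = (a.0 + a.0) | (0 | 0\{a}) | (0 + 0) | --a--▸ s15
  s7 = 0 | (a.0 | 0\{a}) | (0 + 0) | --a--▸ s15
  s8 = a.0 | (0 | 0) | (0 + 0) | --a--▸ s16
  s9 = ((a.0 + a.0) | (a.0 | 0\{a}) + b.(a.0 | (0 | 0))) | 0 | --a--▸ s17, --a--▸ s18, --b--▸ s19
  s10 = (a.0 + a.0) | (0 | 0\{a}) | a.0 | --a--▸ s17, --a--▸ s20
  s11 = 0 | (a.0 | 0\{a}) | a.0 | --a--▸ s18, --a--▸ s20
  s12 = a.0 | (0 | 0) | a.0 | --a--▸ s19, --a--▸ s21
  s13 = 0 | (0 | 0\{a}) | ((0 | 0)\{a} + a.(0 + 0) + ((0 + 0)\{a} + a.a.0)) | --a--▸ s15, --a--▸ s20
  s14 = 0 | (0 | 0) | ((0 | 0)\{a} + a.(0 + 0) + ((0 + 0)\{a} + a.a.0)) | --a--▸ s16, --a--▸ s21
  s15 = 0 | (0 | 0\{a}) | (0 + 0) | (no moves)
  s16 = 0 | (0 | 0) | (0 + 0) | (no moves)
  s17 = (a.0 + a.0) | (0 | 0\{a}) | 0 | --a--▸ s22
  s18 = 0 | (a.0 | 0\{a}) | 0 | --a--▸ s22
  s19 = a.0 | (0 | 0) | 0 | --a--▸ s23
  s20 = 0 | (0 | 0\{a}) | a.0 | --a--▸ s22
  s21 = 0 | (0 | 0) | a.0 | --a--▸ s23
  s22 = 0 | (0 | 0\{a}) | 0 | (no moves)
  s23 = 0 | (0 | 0) | 0 | (no moves)
Q's transition system — 20 states:
  t0 = ((a.0 + a.0) | (a.0 | 0\{a}) + b.(0 | (0 | 0))) | ((0 | 0)\{a} + a.(0 + 0) + ((0 + 0)\{a} + a.a.0)) | --a--▸ t1, --a--▸ t2, --a--▸ t3, --a--▸ t4, --b--▸ t5
  t1 = ((a.0 + a.0) | (a.0 | 0\{a}) + b.(0 | (0 | 0))) | (0 + 0) | --a--▸ t6, --a--▸ t7, --b--▸ t8
  t2 = ((a.0 + a.0) | (a.0 | 0\{a}) + b.(0 | (0 | 0))) | a.0 | --a--▸ t10, --a--▸ t11, --a--▸ t9, --b--▸ t12
  t3 = (a.0 + a.0) | (0 | 0\{a}) | ((0 | 0)\{a} + a.(0 + 0) + ((0 + 0)\{a} + a.a.0)) | --a--▸ t10, --a--▸ t13, --a--▸ t6
  t4 = 0 | (a.0 | 0\{a}) | ((0 | 0)\{a} + a.(0 + 0) + ((0 + 0)\{a} + a.a.0)) | --a--▸ t11, --a--▸ t13, --a--▸ t7
  t5 = 0 | (0 | 0) | ((0 | 0)\{a} + a.(0 + 0) + ((0 + 0)\{a} + a.a.0)) | --a--▸ t12, --a--▸ t8
  t6 = (a.0 + a.0) | (0 | 0\{a}) | (0 + 0) | --a--▸ t14
  t7 = 0 | (a.0 | 0\{a}) | (0 + 0) | --a--▸ t14
  t8 = 0 | (0 | 0) | (0 + 0) | (no moves)
  t9 = ((a.0 + a.0) | (a.0 | 0\{a}) + b.(0 | (0 | 0))) | 0 | --a--▸ t15, --a--▸ t16, --b--▸ t17
  t10 = (a.0 + a.0) | (0 | 0\{a}) | a.0 | --a--▸ t15, --a--▸ t18
  t11 = 0 | (a.0 | 0\{a}) | a.0 | --a--▸ t16, --a--▸ t18
  t12 = 0 | (0 | 0) | a.0 | --a--▸ t17
  t13 = 0 | (0 | 0\{a}) | ((0 | 0)\{a} + a.(0 + 0) + ((0 + 0)\{a} + a.a.0)) | --a--▸ t14, --a--▸ t18
  t14 = 0 | (0 | 0\{a}) | (0 + 0) | (no moves)
  t15 = (a.0 + a.0) | (0 | 0\{a}) | 0 | --a--▸ t19
  t16 = 0 | (a.0 | 0\{a}) | 0 | --a--▸ t19
  t17 = 0 | (0 | 0) | 0 | (no moves)
  t18 = 0 | (0 | 0\{a}) | a.0 | --a--▸ t19
  t19 = 0 | (0 | 0\{a}) | 0 | (no moves)
Run σ = ⟨aaba⟩ on P: start {s0}
  [1] a ⇒ {s1, s2, s3, s4}
  [2] a ⇒ {s10, s11, s13, s6, s7, s9}
  [3] b ⇒ {s19}
  [4] a ⇒ {s23}
  P completes σ.
Run σ = ⟨aaba⟩ on Q: start {t0}
  [1] a ⇒ {t1, t2, t3, t4}
  [2] a ⇒ {t10, t11, t13, t6, t7, t9}
  [3] b ⇒ {t17}
  [4] a ⇒ no successor for Q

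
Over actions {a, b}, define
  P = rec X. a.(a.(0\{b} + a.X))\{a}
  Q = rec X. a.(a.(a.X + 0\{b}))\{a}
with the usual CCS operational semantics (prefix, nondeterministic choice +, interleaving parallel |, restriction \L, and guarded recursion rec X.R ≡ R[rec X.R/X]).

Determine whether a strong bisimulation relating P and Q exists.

P ~ Q

Reachable graph of P (2 states):
  u0 = rec X. a.(a.(0\{b} + a.X))\{a} ⊢ -a-> u1
  u1 = (a.(0\{b} + a.(rec X. a.(a.(0\{b} + a.X))\{a})))\{a} ⊢ stopped
Reachable graph of Q (2 states):
  v0 = rec X. a.(a.(a.X + 0\{b}))\{a} ⊢ -a-> v1
  v1 = (a.(a.(rec X. a.(a.(a.X + 0\{b}))\{a}) + 0\{b}))\{a} ⊢ stopped
Coarsest stable partition (strong bisimilarity classes):
  B0 = {u0, v0}
  B1 = {u1, v1}
u0 ∈ B0, v0 ∈ B0 → same block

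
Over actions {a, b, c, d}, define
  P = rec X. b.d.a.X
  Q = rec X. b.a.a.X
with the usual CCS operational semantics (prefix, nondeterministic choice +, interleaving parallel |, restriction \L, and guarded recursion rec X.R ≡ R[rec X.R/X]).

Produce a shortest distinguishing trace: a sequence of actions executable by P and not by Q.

P's transition system — 3 states:
  s0 = rec X. b.d.a.X has moves =b=> s1
  s1 = d.a.(rec X. b.d.a.X) has moves =d=> s2
  s2 = a.(rec X. b.d.a.X) has moves =a=> s0
Q's transition system — 3 states:
  t0 = rec X. b.a.a.X has moves =b=> t1
  t1 = a.a.(rec X. b.a.a.X) has moves =a=> t2
  t2 = a.(rec X. b.a.a.X) has moves =a=> t0
Run σ = ⟨bd⟩ on P: start {s0}
  step 1 (b): {s1}
  step 2 (d): {s2}
  — P admits the full trace.
Run σ = ⟨bd⟩ on Q: start {t0}
  step 1 (b): {t1}
  step 2 (d): no successor for Q

bd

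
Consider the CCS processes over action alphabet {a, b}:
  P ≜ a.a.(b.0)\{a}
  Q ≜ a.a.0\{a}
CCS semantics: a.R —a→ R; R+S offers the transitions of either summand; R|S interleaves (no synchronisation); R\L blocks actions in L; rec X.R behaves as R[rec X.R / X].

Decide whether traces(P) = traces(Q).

P's transition system — 4 states:
  p0 = a.a.(b.0)\{a} ⊢ ··a··> p1
  p1 = a.(b.0)\{a} ⊢ ··a··> p2
  p2 = (b.0)\{a} ⊢ ··b··> p3
  p3 = 0\{a} ⊢ (no moves)
Q's transition system — 3 states:
  q0 = a.a.0\{a} ⊢ ··a··> q1
  q1 = a.0\{a} ⊢ ··a··> q2
  q2 = 0\{a} ⊢ (no moves)
Executing aab from P (initial set {p0}):
  [1] a ⇒ {p1}
  [2] a ⇒ {p2}
  [3] b ⇒ {p3}
  P completes σ.
Executing aab from Q (initial set {q0}):
  [1] a ⇒ {q1}
  [2] a ⇒ {q2}
  [3] b ⇒ ∅  — Q cannot continue

NO — witness ⟨aab⟩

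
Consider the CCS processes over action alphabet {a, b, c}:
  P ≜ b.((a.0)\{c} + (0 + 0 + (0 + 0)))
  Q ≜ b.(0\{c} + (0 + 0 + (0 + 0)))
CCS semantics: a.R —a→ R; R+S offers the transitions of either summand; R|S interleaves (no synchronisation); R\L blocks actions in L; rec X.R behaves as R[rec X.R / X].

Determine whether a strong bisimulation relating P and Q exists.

NO

P's transition system — 3 states:
  p0 = b.((a.0)\{c} + (0 + 0 + (0 + 0))) ⊢ =b=> p1
  p1 = (a.0)\{c} + (0 + 0 + (0 + 0)) ⊢ =a=> p2
  p2 = 0\{c} ⊢ (no moves)
Q's transition system — 2 states:
  q0 = b.(0\{c} + (0 + 0 + (0 + 0))) ⊢ =b=> q1
  q1 = 0\{c} + (0 + 0 + (0 + 0)) ⊢ (no moves)
Coarsest stable partition (strong bisimilarity classes):
  B0 = {p0}
  B1 = {p1}
  B2 = {p2, q1}
  B3 = {q0}
p0 ∈ B0, q0 ∈ B3 → different blocks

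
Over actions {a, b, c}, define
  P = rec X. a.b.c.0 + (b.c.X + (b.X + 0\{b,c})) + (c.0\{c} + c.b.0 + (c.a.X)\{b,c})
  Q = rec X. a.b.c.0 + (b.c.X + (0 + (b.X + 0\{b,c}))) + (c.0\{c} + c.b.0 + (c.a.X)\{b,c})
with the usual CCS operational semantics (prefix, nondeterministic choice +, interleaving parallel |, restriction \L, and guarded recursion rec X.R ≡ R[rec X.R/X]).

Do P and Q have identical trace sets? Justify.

Reachable graph of P (7 states):
  s0 = rec X. a.b.c.0 + (b.c.X + (b.X + 0\{b,c})) + (c.0\{c} + c.b.0 + (c.a.X)\{b,c}) has moves -a-> s1, -b-> s0, -b-> s2, -c-> s3, -c-> s4
  s1 = b.c.0 has moves -b-> s5
  s2 = c.(rec X. a.b.c.0 + (b.c.X + (b.X + 0\{b,c})) + (c.0\{c} + c.b.0 + (c.a.X)\{b,c})) has moves -c-> s0
  s3 = 0\{c} has moves (no moves)
  s4 = b.0 has moves -b-> s6
  s5 = c.0 has moves -c-> s6
  s6 = 0 has moves (no moves)
Reachable graph of Q (7 states):
  t0 = rec X. a.b.c.0 + (b.c.X + (0 + (b.X + 0\{b,c}))) + (c.0\{c} + c.b.0 + (c.a.X)\{b,c}) has moves -a-> t1, -b-> t0, -b-> t2, -c-> t3, -c-> t4
  t1 = b.c.0 has moves -b-> t5
  t2 = c.(rec X. a.b.c.0 + (b.c.X + (0 + (b.X + 0\{b,c}))) + (c.0\{c} + c.b.0 + (c.a.X)\{b,c})) has moves -c-> t0
  t3 = 0\{c} has moves (no moves)
  t4 = b.0 has moves -b-> t6
  t5 = c.0 has moves -c-> t6
  t6 = 0 has moves (no moves)
Partition-refinement fixed point:
  B0 = {s0, t0}
  B1 = {s3, s6, t3, t6}
  B2 = {s1, t1}
  B3 = {s5, t5}
  B4 = {s2, t2}
  B5 = {s4, t4}
s0 ∈ B0, t0 ∈ B0 → same block
Bisimilar ⇒ trace-equivalent.

YES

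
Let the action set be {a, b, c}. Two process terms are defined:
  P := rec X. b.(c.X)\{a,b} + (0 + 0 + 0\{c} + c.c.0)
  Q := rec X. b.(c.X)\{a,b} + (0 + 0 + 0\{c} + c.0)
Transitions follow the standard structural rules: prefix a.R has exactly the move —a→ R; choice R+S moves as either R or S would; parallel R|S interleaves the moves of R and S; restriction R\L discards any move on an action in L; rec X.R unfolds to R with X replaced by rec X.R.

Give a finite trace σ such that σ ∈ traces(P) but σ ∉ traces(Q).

LTS(P): 7 reachable states
  s0 = rec X. b.(c.X)\{a,b} + (0 + 0 + 0\{c} + c.c.0) → --b--▸ s1, --c--▸ s2
  s1 = (c.(rec X. b.(c.X)\{a,b} + (0 + 0 + 0\{c} + c.c.0)))\{a,b} → --c--▸ s3
  s2 = c.0 → --c--▸ s4
  s3 = (rec X. b.(c.X)\{a,b} + (0 + 0 + 0\{c} + c.c.0))\{a,b} → --c--▸ s5
  s4 = 0 → (no moves)
  s5 = (c.0)\{a,b} → --c--▸ s6
  s6 = 0\{a,b} → (no moves)
LTS(Q): 5 reachable states
  t0 = rec X. b.(c.X)\{a,b} + (0 + 0 + 0\{c} + c.0) → --b--▸ t1, --c--▸ t2
  t1 = (c.(rec X. b.(c.X)\{a,b} + (0 + 0 + 0\{c} + c.0)))\{a,b} → --c--▸ t3
  t2 = 0 → (no moves)
  t3 = (rec X. b.(c.X)\{a,b} + (0 + 0 + 0\{c} + c.0))\{a,b} → --c--▸ t4
  t4 = 0\{a,b} → (no moves)
Run σ = ⟨cc⟩ on P: start {s0}
  [1] c ⇒ {s2}
  [2] c ⇒ {s4}
  — P admits the full trace.
Run σ = ⟨cc⟩ on Q: start {t0}
  [1] c ⇒ {t2}
  [2] c ⇒ no successor for Q

cc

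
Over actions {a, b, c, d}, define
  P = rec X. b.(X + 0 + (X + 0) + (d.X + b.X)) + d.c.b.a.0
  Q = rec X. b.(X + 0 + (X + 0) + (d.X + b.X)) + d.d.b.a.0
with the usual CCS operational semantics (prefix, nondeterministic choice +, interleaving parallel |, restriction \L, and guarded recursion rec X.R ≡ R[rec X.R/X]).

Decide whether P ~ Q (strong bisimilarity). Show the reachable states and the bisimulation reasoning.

P's transition system — 6 states:
  s0 = rec X. b.(X + 0 + (X + 0) + (d.X + b.X)) + d.c.b.a.0 ⊢ =b=> s1, =d=> s2
  s1 = (rec X. b.(X + 0 + (X + 0) + (d.X + b.X)) + d.c.b.a.0) + 0 + ((rec X. b.(X + 0 + (X + 0) + (d.X + b.X)) + d.c.b.a.0) + 0) + (d.(rec X. b.(X + 0 + (X + 0) + (d.X + b.X)) + d.c.b.a.0) + b.(rec X. b.(X + 0 + (X + 0) + (d.X + b.X)) + d.c.b.a.0)) ⊢ =b=> s0, =b=> s1, =d=> s0, =d=> s2
  s2 = c.b.a.0 ⊢ =c=> s3
  s3 = b.a.0 ⊢ =b=> s4
  s4 = a.0 ⊢ =a=> s5
  s5 = 0 ⊢ stopped
Q's transition system — 6 states:
  t0 = rec X. b.(X + 0 + (X + 0) + (d.X + b.X)) + d.d.b.a.0 ⊢ =b=> t1, =d=> t2
  t1 = (rec X. b.(X + 0 + (X + 0) + (d.X + b.X)) + d.d.b.a.0) + 0 + ((rec X. b.(X + 0 + (X + 0) + (d.X + b.X)) + d.d.b.a.0) + 0) + (d.(rec X. b.(X + 0 + (X + 0) + (d.X + b.X)) + d.d.b.a.0) + b.(rec X. b.(X + 0 + (X + 0) + (d.X + b.X)) + d.d.b.a.0)) ⊢ =b=> t0, =b=> t1, =d=> t0, =d=> t2
  t2 = d.b.a.0 ⊢ =d=> t3
  t3 = b.a.0 ⊢ =b=> t4
  t4 = a.0 ⊢ =a=> t5
  t5 = 0 ⊢ stopped
Partition-refinement fixed point:
  B0 = {s0}
  B1 = {s2}
  B2 = {s3, t3}
  B3 = {s4, t4}
  B4 = {s5, t5}
  B5 = {s1}
  B6 = {t0}
  B7 = {t2}
  B8 = {t1}
s0 ∈ B0, t0 ∈ B6 → different blocks

NO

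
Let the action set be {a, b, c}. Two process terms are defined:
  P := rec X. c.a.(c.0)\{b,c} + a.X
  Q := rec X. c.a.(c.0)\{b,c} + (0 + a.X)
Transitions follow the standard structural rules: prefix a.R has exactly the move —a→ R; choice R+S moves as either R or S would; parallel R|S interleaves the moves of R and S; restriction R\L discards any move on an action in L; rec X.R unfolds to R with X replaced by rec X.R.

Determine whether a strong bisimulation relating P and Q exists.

LTS(P): 3 reachable states
  p0 = rec X. c.a.(c.0)\{b,c} + a.X has moves ··a··> p0, ··c··> p1
  p1 = a.(c.0)\{b,c} has moves ··a··> p2
  p2 = (c.0)\{b,c} has moves (no moves)
LTS(Q): 3 reachable states
  q0 = rec X. c.a.(c.0)\{b,c} + (0 + a.X) has moves ··a··> q0, ··c··> q1
  q1 = a.(c.0)\{b,c} has moves ··a··> q2
  q2 = (c.0)\{b,c} has moves (no moves)
Coarsest stable partition (strong bisimilarity classes):
  B0 = {p0, q0}
  B1 = {p1, q1}
  B2 = {p2, q2}
p0 ∈ B0, q0 ∈ B0 → same block

bisimilar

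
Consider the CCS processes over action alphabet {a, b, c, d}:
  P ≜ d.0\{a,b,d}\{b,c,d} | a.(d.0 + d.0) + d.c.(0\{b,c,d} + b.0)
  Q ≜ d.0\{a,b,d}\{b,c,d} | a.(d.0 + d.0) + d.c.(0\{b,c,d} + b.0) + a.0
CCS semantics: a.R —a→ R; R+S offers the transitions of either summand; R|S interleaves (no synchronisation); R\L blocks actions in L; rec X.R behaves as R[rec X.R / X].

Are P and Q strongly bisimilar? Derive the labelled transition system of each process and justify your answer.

Reachable graph of P (9 states):
  p0 = d.0\{a,b,d}\{b,c,d} | a.(d.0 + d.0) + d.c.(0\{b,c,d} + b.0) → =a=> p1, =d=> p2, =d=> p3
  p1 = d.0\{a,b,d}\{b,c,d} | (d.0 + d.0) → =d=> p4, =d=> p5
  p2 = 0\{a,b,d}\{b,c,d} | a.(d.0 + d.0) → =a=> p4
  p3 = c.(0\{b,c,d} + b.0) → =c=> p6
  p4 = 0\{a,b,d}\{b,c,d} | (d.0 + d.0) → =d=> p7
  p5 = d.0\{a,b,d}\{b,c,d} | 0 → =d=> p7
  p6 = 0\{b,c,d} + b.0 → =b=> p8
  p7 = 0\{a,b,d}\{b,c,d} | 0 → ·
  p8 = 0 → ·
Reachable graph of Q (9 states):
  q0 = d.0\{a,b,d}\{b,c,d} | a.(d.0 + d.0) + d.c.(0\{b,c,d} + b.0) + a.0 → =a=> q1, =a=> q2, =d=> q3, =d=> q4
  q1 = 0 → ·
  q2 = d.0\{a,b,d}\{b,c,d} | (d.0 + d.0) → =d=> q5, =d=> q6
  q3 = 0\{a,b,d}\{b,c,d} | a.(d.0 + d.0) → =a=> q5
  q4 = c.(0\{b,c,d} + b.0) → =c=> q7
  q5 = 0\{a,b,d}\{b,c,d} | (d.0 + d.0) → =d=> q8
  q6 = d.0\{a,b,d}\{b,c,d} | 0 → =d=> q8
  q7 = 0\{b,c,d} + b.0 → =b=> q1
  q8 = 0\{a,b,d}\{b,c,d} | 0 → ·
Bisimilarity quotient blocks:
  B0 = {p0}
  B1 = {p1, q2}
  B2 = {p4, p5, q5, q6}
  B3 = {p7, p8, q1, q8}
  B4 = {p2, q3}
  B5 = {p3, q4}
  B6 = {p6, q7}
  B7 = {q0}
p0 ∈ B0, q0 ∈ B7 → different blocks

P ≁ Q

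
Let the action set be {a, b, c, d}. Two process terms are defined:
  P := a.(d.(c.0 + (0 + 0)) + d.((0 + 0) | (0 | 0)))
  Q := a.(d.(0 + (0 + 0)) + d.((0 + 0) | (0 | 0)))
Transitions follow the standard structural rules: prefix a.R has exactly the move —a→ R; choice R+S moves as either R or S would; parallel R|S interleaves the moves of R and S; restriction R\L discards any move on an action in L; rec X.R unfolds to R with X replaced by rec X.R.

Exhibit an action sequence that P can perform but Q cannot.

adc

LTS(P): 5 reachable states
  s0 = a.(d.(c.0 + (0 + 0)) + d.((0 + 0) | (0 | 0))) → =a=> s1
  s1 = d.(c.0 + (0 + 0)) + d.((0 + 0) | (0 | 0)) → =d=> s2, =d=> s3
  s2 = (0 + 0) | (0 | 0) → stopped
  s3 = c.0 + (0 + 0) → =c=> s4
  s4 = 0 → stopped
LTS(Q): 4 reachable states
  t0 = a.(d.(0 + (0 + 0)) + d.((0 + 0) | (0 | 0))) → =a=> t1
  t1 = d.(0 + (0 + 0)) + d.((0 + 0) | (0 | 0)) → =d=> t2, =d=> t3
  t2 = (0 + 0) | (0 | 0) → stopped
  t3 = 0 + (0 + 0) → stopped
Trace ⟨adc⟩ through P, begin at {s0}:
  after a @ step 1: {s1}
  after d @ step 2: {s2, s3}
  after c @ step 3: {s4}
  P completes σ.
Trace ⟨adc⟩ through Q, begin at {t0}:
  after a @ step 1: {t1}
  after d @ step 2: {t2, t3}
  after c @ step 3: no successor for Q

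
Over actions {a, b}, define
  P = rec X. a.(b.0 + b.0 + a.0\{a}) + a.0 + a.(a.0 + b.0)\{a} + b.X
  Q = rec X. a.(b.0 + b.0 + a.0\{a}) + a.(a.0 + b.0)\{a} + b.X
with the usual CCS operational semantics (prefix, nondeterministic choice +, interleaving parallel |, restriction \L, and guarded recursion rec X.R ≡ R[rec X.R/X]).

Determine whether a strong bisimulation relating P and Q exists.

P's transition system — 5 states:
  s0 = rec X. a.(b.0 + b.0 + a.0\{a}) + a.0 + a.(a.0 + b.0)\{a} + b.X :: -a-> s1, -a-> s2, -a-> s3, -b-> s0
  s1 = (a.0 + b.0)\{a} :: -b-> s4
  s2 = 0 :: deadlocked
  s3 = b.0 + b.0 + a.0\{a} :: -a-> s4, -b-> s2
  s4 = 0\{a} :: deadlocked
Q's transition system — 5 states:
  t0 = rec X. a.(b.0 + b.0 + a.0\{a}) + a.(a.0 + b.0)\{a} + b.X :: -a-> t1, -a-> t2, -b-> t0
  t1 = (a.0 + b.0)\{a} :: -b-> t3
  t2 = b.0 + b.0 + a.0\{a} :: -a-> t3, -b-> t4
  t3 = 0\{a} :: deadlocked
  t4 = 0 :: deadlocked
Bisimilarity quotient blocks:
  B0 = {s0}
  B1 = {s2, s4, t3, t4}
  B2 = {s1, t1}
  B3 = {s3, t2}
  B4 = {t0}
s0 ∈ B0, t0 ∈ B4 → different blocks

P ≁ Q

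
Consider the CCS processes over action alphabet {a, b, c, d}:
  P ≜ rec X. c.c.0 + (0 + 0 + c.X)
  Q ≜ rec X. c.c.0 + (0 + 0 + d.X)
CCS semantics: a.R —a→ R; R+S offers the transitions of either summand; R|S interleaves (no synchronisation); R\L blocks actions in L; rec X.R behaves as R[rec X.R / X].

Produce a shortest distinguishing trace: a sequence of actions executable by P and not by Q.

P's transition system — 3 states:
  u0 = rec X. c.c.0 + (0 + 0 + c.X) → ··c··> u0, ··c··> u1
  u1 = c.0 → ··c··> u2
  u2 = 0 → (no moves)
Q's transition system — 3 states:
  v0 = rec X. c.c.0 + (0 + 0 + d.X) → ··c··> v1, ··d··> v0
  v1 = c.0 → ··c··> v2
  v2 = 0 → (no moves)
Trace ⟨ccc⟩ through P, begin at {u0}:
  after c @ step 1: {u0, u1}
  after c @ step 2: {u0, u1, u2}
  after c @ step 3: {u0, u1, u2}
  — P admits the full trace.
Trace ⟨ccc⟩ through Q, begin at {v0}:
  after c @ step 1: {v1}
  after c @ step 2: {v2}
  after c @ step 3: ∅ (Q stuck)

ccc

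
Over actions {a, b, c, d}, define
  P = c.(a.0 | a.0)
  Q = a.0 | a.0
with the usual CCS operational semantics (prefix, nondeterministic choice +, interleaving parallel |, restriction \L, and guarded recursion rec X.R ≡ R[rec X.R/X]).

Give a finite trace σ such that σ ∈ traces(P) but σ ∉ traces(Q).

P's transition system — 5 states:
  m0 = c.(a.0 | a.0) → —c→ m1
  m1 = a.0 | a.0 → —a→ m2, —a→ m3
  m2 = 0 | a.0 → —a→ m4
  m3 = a.0 | 0 → —a→ m4
  m4 = 0 | 0 → stopped
Q's transition system — 4 states:
  n0 = a.0 | a.0 → —a→ n1, —a→ n2
  n1 = 0 | a.0 → —a→ n3
  n2 = a.0 | 0 → —a→ n3
  n3 = 0 | 0 → stopped
Run σ = ⟨c⟩ on P: start {m0}
  after c @ step 1: {m1}
  P completes σ.
Run σ = ⟨c⟩ on Q: start {n0}
  after c @ step 1: ∅  — Q cannot continue

c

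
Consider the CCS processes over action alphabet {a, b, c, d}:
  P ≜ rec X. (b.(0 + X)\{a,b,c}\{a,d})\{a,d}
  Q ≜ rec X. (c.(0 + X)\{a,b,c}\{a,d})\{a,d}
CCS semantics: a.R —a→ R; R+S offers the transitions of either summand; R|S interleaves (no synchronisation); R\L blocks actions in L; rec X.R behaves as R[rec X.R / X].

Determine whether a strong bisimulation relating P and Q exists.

not bisimilar

Reachable graph of P (2 states):
  u0 = rec X. (b.(0 + X)\{a,b,c}\{a,d})\{a,d} has moves —b→ u1
  u1 = (0 + (rec X. (b.(0 + X)\{a,b,c}\{a,d})\{a,d}))\{a,b,c}\{a,d}\{a,d} has moves deadlocked
Reachable graph of Q (2 states):
  v0 = rec X. (c.(0 + X)\{a,b,c}\{a,d})\{a,d} has moves —c→ v1
  v1 = (0 + (rec X. (c.(0 + X)\{a,b,c}\{a,d})\{a,d}))\{a,b,c}\{a,d}\{a,d} has moves deadlocked
Coarsest stable partition (strong bisimilarity classes):
  B0 = {u0}
  B1 = {u1, v1}
  B2 = {v0}
u0 ∈ B0, v0 ∈ B2 → different blocks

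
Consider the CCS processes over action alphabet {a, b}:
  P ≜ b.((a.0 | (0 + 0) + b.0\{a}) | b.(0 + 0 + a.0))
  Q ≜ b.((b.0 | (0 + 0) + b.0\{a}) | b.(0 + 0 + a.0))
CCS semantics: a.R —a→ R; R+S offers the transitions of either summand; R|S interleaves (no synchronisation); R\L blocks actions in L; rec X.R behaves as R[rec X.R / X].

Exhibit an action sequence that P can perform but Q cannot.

P's transition system — 10 states:
  m0 = b.((a.0 | (0 + 0) + b.0\{a}) | b.(0 + 0 + a.0)) ⊢ -b-> m1
  m1 = (a.0 | (0 + 0) + b.0\{a}) | b.(0 + 0 + a.0) ⊢ -a-> m2, -b-> m3, -b-> m4
  m2 = 0 | (0 + 0) | b.(0 + 0 + a.0) ⊢ -b-> m5
  m3 = (a.0 | (0 + 0) + b.0\{a}) | (0 + 0 + a.0) ⊢ -a-> m5, -a-> m6, -b-> m7
  m4 = 0\{a} | b.(0 + 0 + a.0) ⊢ -b-> m7
  m5 = 0 | (0 + 0) | (0 + 0 + a.0) ⊢ -a-> m8
  m6 = (a.0 | (0 + 0) + b.0\{a}) | 0 ⊢ -a-> m8, -b-> m9
  m7 = 0\{a} | (0 + 0 + a.0) ⊢ -a-> m9
  m8 = 0 | (0 + 0) | 0 ⊢ ∅
  m9 = 0\{a} | 0 ⊢ ∅
Q's transition system — 10 states:
  n0 = b.((b.0 | (0 + 0) + b.0\{a}) | b.(0 + 0 + a.0)) ⊢ -b-> n1
  n1 = (b.0 | (0 + 0) + b.0\{a}) | b.(0 + 0 + a.0) ⊢ -b-> n2, -b-> n3, -b-> n4
  n2 = (b.0 | (0 + 0) + b.0\{a}) | (0 + 0 + a.0) ⊢ -a-> n5, -b-> n6, -b-> n7
  n3 = 0 | (0 + 0) | b.(0 + 0 + a.0) ⊢ -b-> n6
  n4 = 0\{a} | b.(0 + 0 + a.0) ⊢ -b-> n7
  n5 = (b.0 | (0 + 0) + b.0\{a}) | 0 ⊢ -b-> n8, -b-> n9
  n6 = 0 | (0 + 0) | (0 + 0 + a.0) ⊢ -a-> n8
  n7 = 0\{a} | (0 + 0 + a.0) ⊢ -a-> n9
  n8 = 0 | (0 + 0) | 0 ⊢ ∅
  n9 = 0\{a} | 0 ⊢ ∅
Trace ⟨ba⟩ through P, begin at {m0}:
  [1] b ⇒ {m1}
  [2] a ⇒ {m2}
  P completes σ.
Trace ⟨ba⟩ through Q, begin at {n0}:
  [1] b ⇒ {n1}
  [2] a ⇒ ∅ (Q stuck)

ba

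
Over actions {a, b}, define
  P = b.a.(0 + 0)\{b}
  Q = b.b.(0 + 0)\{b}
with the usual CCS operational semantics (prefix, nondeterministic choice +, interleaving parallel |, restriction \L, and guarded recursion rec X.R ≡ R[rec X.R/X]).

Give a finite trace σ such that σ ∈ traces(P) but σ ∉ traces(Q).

ba

P's transition system — 3 states:
  s0 = b.a.(0 + 0)\{b} ⊢ —b→ s1
  s1 = a.(0 + 0)\{b} ⊢ —a→ s2
  s2 = (0 + 0)\{b} ⊢ (no moves)
Q's transition system — 3 states:
  t0 = b.b.(0 + 0)\{b} ⊢ —b→ t1
  t1 = b.(0 + 0)\{b} ⊢ —b→ t2
  t2 = (0 + 0)\{b} ⊢ (no moves)
Trace ⟨ba⟩ through P, begin at {s0}:
  step 1 (b): {s1}
  step 2 (a): {s2}
  — P admits the full trace.
Trace ⟨ba⟩ through Q, begin at {t0}:
  step 1 (b): {t1}
  step 2 (a): ∅ (Q stuck)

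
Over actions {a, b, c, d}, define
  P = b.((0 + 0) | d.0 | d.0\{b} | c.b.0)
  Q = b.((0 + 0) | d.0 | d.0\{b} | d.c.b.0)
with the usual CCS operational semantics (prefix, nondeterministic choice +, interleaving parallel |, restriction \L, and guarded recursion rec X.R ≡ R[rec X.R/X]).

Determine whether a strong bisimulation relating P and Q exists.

P ≁ Q

LTS(P): 13 reachable states
  m0 = b.((0 + 0) | d.0 | d.0\{b} | c.b.0) :: -b-> m1
  m1 = (0 + 0) | d.0 | d.0\{b} | c.b.0 :: -c-> m2, -d-> m3, -d-> m4
  m2 = (0 + 0) | d.0 | d.0\{b} | b.0 :: -b-> m5, -d-> m6, -d-> m7
  m3 = (0 + 0) | 0 | d.0\{b} | c.b.0 :: -c-> m6, -d-> m8
  m4 = (0 + 0) | d.0 | 0\{b} | c.b.0 :: -c-> m7, -d-> m8
  m5 = (0 + 0) | d.0 | d.0\{b} | 0 :: -d-> m10, -d-> m9
  m6 = (0 + 0) | 0 | d.0\{b} | b.0 :: -b-> m9, -d-> m11
  m7 = (0 + 0) | d.0 | 0\{b} | b.0 :: -b-> m10, -d-> m11
  m8 = (0 + 0) | 0 | 0\{b} | c.b.0 :: -c-> m11
  m9 = (0 + 0) | 0 | d.0\{b} | 0 :: -d-> m12
  m10 = (0 + 0) | d.0 | 0\{b} | 0 :: -d-> m12
  m11 = (0 + 0) | 0 | 0\{b} | b.0 :: -b-> m12
  m12 = (0 + 0) | 0 | 0\{b} | 0 :: ∅
LTS(Q): 17 reachable states
  n0 = b.((0 + 0) | d.0 | d.0\{b} | d.c.b.0) :: -b-> n1
  n1 = (0 + 0) | d.0 | d.0\{b} | d.c.b.0 :: -d-> n2, -d-> n3, -d-> n4
  n2 = (0 + 0) | 0 | d.0\{b} | d.c.b.0 :: -d-> n5, -d-> n6
  n3 = (0 + 0) | d.0 | 0\{b} | d.c.b.0 :: -d-> n5, -d-> n7
  n4 = (0 + 0) | d.0 | d.0\{b} | c.b.0 :: -c-> n8, -d-> n6, -d-> n7
  n5 = (0 + 0) | 0 | 0\{b} | d.c.b.0 :: -d-> n9
  n6 = (0 + 0) | 0 | d.0\{b} | c.b.0 :: -c-> n10, -d-> n9
  n7 = (0 + 0) | d.0 | 0\{b} | c.b.0 :: -c-> n11, -d-> n9
  n8 = (0 + 0) | d.0 | d.0\{b} | b.0 :: -b-> n12, -d-> n10, -d-> n11
  n9 = (0 + 0) | 0 | 0\{b} | c.b.0 :: -c-> n13
  n10 = (0 + 0) | 0 | d.0\{b} | b.0 :: -b-> n14, -d-> n13
  n11 = (0 + 0) | d.0 | 0\{b} | b.0 :: -b-> n15, -d-> n13
  n12 = (0 + 0) | d.0 | d.0\{b} | 0 :: -d-> n14, -d-> n15
  n13 = (0 + 0) | 0 | 0\{b} | b.0 :: -b-> n16
  n14 = (0 + 0) | 0 | d.0\{b} | 0 :: -d-> n16
  n15 = (0 + 0) | d.0 | 0\{b} | 0 :: -d-> n16
  n16 = (0 + 0) | 0 | 0\{b} | 0 :: ∅
Coarsest stable partition (strong bisimilarity classes):
  B0 = {m0}
  B1 = {m1, n4}
  B2 = {m3, m4, n6, n7}
  B3 = {m6, m7, n10, n11}
  B4 = {m11, n13}
  B5 = {m12, n16}
  B6 = {m10, m9, n14, n15}
  B7 = {m8, n9}
  B8 = {m2, n8}
  B9 = {m5, n12}
  B10 = {n0}
  B11 = {n1}
  B12 = {n2, n3}
  B13 = {n5}
m0 ∈ B0, n0 ∈ B10 → different blocks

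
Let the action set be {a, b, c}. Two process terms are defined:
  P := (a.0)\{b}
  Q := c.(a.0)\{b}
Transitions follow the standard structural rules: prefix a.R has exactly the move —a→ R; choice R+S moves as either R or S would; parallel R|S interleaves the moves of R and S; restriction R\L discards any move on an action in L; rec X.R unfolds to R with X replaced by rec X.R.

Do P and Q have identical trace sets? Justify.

LTS(P): 2 reachable states
  u0 = (a.0)\{b} :: —a→ u1
  u1 = 0\{b} :: ∅
LTS(Q): 3 reachable states
  v0 = c.(a.0)\{b} :: —c→ v1
  v1 = (a.0)\{b} :: —a→ v2
  v2 = 0\{b} :: ∅
Executing a from P (initial set {u0}):
  after a @ step 1: {u1}
  P completes σ.
Executing a from Q (initial set {v0}):
  after a @ step 1: ∅ (Q stuck)

trace-distinct — witness ⟨a⟩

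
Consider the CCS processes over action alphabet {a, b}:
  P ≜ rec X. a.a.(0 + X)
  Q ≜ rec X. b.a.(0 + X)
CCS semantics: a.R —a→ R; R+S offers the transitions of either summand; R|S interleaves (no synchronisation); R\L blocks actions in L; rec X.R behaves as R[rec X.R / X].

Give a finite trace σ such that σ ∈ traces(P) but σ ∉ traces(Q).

Reachable graph of P (3 states):
  p0 = rec X. a.a.(0 + X) ⊢ =a=> p1
  p1 = a.(0 + (rec X. a.a.(0 + X))) ⊢ =a=> p2
  p2 = 0 + (rec X. a.a.(0 + X)) ⊢ =a=> p1
Reachable graph of Q (3 states):
  q0 = rec X. b.a.(0 + X) ⊢ =b=> q1
  q1 = a.(0 + (rec X. b.a.(0 + X))) ⊢ =a=> q2
  q2 = 0 + (rec X. b.a.(0 + X)) ⊢ =b=> q1
Executing a from P (initial set {p0}):
  [1] a ⇒ {p1}
  P completes σ.
Executing a from Q (initial set {q0}):
  [1] a ⇒ no successor for Q

a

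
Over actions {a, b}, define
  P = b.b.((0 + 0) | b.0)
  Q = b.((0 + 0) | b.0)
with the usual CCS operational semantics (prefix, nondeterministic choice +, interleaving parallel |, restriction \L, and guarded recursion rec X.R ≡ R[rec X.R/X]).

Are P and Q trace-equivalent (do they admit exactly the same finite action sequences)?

P's transition system — 4 states:
  m0 = b.b.((0 + 0) | b.0) :: --b--▸ m1
  m1 = b.((0 + 0) | b.0) :: --b--▸ m2
  m2 = (0 + 0) | b.0 :: --b--▸ m3
  m3 = (0 + 0) | 0 :: (no moves)
Q's transition system — 3 states:
  n0 = b.((0 + 0) | b.0) :: --b--▸ n1
  n1 = (0 + 0) | b.0 :: --b--▸ n2
  n2 = (0 + 0) | 0 :: (no moves)
Run σ = ⟨bbb⟩ on P: start {m0}
  after b @ step 1: {m1}
  after b @ step 2: {m2}
  after b @ step 3: {m3}
  — P admits the full trace.
Run σ = ⟨bbb⟩ on Q: start {n0}
  after b @ step 1: {n1}
  after b @ step 2: {n2}
  after b @ step 3: ∅ (Q stuck)

traces(P) ≠ traces(Q) — witness ⟨bbb⟩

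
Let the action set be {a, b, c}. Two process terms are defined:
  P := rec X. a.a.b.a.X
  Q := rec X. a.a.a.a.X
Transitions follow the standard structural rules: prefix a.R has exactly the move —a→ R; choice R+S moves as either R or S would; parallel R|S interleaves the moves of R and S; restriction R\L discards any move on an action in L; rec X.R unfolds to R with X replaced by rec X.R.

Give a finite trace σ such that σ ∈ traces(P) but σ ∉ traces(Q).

aab

P's transition system — 4 states:
  s0 = rec X. a.a.b.a.X ⊢ —a→ s1
  s1 = a.b.a.(rec X. a.a.b.a.X) ⊢ —a→ s2
  s2 = b.a.(rec X. a.a.b.a.X) ⊢ —b→ s3
  s3 = a.(rec X. a.a.b.a.X) ⊢ —a→ s0
Q's transition system — 4 states:
  t0 = rec X. a.a.a.a.X ⊢ —a→ t1
  t1 = a.a.a.(rec X. a.a.a.a.X) ⊢ —a→ t2
  t2 = a.a.(rec X. a.a.a.a.X) ⊢ —a→ t3
  t3 = a.(rec X. a.a.a.a.X) ⊢ —a→ t0
Executing aab from P (initial set {s0}):
  [1] a ⇒ {s1}
  [2] a ⇒ {s2}
  [3] b ⇒ {s3}
  — P admits the full trace.
Executing aab from Q (initial set {t0}):
  [1] a ⇒ {t1}
  [2] a ⇒ {t2}
  [3] b ⇒ ∅  — Q cannot continue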